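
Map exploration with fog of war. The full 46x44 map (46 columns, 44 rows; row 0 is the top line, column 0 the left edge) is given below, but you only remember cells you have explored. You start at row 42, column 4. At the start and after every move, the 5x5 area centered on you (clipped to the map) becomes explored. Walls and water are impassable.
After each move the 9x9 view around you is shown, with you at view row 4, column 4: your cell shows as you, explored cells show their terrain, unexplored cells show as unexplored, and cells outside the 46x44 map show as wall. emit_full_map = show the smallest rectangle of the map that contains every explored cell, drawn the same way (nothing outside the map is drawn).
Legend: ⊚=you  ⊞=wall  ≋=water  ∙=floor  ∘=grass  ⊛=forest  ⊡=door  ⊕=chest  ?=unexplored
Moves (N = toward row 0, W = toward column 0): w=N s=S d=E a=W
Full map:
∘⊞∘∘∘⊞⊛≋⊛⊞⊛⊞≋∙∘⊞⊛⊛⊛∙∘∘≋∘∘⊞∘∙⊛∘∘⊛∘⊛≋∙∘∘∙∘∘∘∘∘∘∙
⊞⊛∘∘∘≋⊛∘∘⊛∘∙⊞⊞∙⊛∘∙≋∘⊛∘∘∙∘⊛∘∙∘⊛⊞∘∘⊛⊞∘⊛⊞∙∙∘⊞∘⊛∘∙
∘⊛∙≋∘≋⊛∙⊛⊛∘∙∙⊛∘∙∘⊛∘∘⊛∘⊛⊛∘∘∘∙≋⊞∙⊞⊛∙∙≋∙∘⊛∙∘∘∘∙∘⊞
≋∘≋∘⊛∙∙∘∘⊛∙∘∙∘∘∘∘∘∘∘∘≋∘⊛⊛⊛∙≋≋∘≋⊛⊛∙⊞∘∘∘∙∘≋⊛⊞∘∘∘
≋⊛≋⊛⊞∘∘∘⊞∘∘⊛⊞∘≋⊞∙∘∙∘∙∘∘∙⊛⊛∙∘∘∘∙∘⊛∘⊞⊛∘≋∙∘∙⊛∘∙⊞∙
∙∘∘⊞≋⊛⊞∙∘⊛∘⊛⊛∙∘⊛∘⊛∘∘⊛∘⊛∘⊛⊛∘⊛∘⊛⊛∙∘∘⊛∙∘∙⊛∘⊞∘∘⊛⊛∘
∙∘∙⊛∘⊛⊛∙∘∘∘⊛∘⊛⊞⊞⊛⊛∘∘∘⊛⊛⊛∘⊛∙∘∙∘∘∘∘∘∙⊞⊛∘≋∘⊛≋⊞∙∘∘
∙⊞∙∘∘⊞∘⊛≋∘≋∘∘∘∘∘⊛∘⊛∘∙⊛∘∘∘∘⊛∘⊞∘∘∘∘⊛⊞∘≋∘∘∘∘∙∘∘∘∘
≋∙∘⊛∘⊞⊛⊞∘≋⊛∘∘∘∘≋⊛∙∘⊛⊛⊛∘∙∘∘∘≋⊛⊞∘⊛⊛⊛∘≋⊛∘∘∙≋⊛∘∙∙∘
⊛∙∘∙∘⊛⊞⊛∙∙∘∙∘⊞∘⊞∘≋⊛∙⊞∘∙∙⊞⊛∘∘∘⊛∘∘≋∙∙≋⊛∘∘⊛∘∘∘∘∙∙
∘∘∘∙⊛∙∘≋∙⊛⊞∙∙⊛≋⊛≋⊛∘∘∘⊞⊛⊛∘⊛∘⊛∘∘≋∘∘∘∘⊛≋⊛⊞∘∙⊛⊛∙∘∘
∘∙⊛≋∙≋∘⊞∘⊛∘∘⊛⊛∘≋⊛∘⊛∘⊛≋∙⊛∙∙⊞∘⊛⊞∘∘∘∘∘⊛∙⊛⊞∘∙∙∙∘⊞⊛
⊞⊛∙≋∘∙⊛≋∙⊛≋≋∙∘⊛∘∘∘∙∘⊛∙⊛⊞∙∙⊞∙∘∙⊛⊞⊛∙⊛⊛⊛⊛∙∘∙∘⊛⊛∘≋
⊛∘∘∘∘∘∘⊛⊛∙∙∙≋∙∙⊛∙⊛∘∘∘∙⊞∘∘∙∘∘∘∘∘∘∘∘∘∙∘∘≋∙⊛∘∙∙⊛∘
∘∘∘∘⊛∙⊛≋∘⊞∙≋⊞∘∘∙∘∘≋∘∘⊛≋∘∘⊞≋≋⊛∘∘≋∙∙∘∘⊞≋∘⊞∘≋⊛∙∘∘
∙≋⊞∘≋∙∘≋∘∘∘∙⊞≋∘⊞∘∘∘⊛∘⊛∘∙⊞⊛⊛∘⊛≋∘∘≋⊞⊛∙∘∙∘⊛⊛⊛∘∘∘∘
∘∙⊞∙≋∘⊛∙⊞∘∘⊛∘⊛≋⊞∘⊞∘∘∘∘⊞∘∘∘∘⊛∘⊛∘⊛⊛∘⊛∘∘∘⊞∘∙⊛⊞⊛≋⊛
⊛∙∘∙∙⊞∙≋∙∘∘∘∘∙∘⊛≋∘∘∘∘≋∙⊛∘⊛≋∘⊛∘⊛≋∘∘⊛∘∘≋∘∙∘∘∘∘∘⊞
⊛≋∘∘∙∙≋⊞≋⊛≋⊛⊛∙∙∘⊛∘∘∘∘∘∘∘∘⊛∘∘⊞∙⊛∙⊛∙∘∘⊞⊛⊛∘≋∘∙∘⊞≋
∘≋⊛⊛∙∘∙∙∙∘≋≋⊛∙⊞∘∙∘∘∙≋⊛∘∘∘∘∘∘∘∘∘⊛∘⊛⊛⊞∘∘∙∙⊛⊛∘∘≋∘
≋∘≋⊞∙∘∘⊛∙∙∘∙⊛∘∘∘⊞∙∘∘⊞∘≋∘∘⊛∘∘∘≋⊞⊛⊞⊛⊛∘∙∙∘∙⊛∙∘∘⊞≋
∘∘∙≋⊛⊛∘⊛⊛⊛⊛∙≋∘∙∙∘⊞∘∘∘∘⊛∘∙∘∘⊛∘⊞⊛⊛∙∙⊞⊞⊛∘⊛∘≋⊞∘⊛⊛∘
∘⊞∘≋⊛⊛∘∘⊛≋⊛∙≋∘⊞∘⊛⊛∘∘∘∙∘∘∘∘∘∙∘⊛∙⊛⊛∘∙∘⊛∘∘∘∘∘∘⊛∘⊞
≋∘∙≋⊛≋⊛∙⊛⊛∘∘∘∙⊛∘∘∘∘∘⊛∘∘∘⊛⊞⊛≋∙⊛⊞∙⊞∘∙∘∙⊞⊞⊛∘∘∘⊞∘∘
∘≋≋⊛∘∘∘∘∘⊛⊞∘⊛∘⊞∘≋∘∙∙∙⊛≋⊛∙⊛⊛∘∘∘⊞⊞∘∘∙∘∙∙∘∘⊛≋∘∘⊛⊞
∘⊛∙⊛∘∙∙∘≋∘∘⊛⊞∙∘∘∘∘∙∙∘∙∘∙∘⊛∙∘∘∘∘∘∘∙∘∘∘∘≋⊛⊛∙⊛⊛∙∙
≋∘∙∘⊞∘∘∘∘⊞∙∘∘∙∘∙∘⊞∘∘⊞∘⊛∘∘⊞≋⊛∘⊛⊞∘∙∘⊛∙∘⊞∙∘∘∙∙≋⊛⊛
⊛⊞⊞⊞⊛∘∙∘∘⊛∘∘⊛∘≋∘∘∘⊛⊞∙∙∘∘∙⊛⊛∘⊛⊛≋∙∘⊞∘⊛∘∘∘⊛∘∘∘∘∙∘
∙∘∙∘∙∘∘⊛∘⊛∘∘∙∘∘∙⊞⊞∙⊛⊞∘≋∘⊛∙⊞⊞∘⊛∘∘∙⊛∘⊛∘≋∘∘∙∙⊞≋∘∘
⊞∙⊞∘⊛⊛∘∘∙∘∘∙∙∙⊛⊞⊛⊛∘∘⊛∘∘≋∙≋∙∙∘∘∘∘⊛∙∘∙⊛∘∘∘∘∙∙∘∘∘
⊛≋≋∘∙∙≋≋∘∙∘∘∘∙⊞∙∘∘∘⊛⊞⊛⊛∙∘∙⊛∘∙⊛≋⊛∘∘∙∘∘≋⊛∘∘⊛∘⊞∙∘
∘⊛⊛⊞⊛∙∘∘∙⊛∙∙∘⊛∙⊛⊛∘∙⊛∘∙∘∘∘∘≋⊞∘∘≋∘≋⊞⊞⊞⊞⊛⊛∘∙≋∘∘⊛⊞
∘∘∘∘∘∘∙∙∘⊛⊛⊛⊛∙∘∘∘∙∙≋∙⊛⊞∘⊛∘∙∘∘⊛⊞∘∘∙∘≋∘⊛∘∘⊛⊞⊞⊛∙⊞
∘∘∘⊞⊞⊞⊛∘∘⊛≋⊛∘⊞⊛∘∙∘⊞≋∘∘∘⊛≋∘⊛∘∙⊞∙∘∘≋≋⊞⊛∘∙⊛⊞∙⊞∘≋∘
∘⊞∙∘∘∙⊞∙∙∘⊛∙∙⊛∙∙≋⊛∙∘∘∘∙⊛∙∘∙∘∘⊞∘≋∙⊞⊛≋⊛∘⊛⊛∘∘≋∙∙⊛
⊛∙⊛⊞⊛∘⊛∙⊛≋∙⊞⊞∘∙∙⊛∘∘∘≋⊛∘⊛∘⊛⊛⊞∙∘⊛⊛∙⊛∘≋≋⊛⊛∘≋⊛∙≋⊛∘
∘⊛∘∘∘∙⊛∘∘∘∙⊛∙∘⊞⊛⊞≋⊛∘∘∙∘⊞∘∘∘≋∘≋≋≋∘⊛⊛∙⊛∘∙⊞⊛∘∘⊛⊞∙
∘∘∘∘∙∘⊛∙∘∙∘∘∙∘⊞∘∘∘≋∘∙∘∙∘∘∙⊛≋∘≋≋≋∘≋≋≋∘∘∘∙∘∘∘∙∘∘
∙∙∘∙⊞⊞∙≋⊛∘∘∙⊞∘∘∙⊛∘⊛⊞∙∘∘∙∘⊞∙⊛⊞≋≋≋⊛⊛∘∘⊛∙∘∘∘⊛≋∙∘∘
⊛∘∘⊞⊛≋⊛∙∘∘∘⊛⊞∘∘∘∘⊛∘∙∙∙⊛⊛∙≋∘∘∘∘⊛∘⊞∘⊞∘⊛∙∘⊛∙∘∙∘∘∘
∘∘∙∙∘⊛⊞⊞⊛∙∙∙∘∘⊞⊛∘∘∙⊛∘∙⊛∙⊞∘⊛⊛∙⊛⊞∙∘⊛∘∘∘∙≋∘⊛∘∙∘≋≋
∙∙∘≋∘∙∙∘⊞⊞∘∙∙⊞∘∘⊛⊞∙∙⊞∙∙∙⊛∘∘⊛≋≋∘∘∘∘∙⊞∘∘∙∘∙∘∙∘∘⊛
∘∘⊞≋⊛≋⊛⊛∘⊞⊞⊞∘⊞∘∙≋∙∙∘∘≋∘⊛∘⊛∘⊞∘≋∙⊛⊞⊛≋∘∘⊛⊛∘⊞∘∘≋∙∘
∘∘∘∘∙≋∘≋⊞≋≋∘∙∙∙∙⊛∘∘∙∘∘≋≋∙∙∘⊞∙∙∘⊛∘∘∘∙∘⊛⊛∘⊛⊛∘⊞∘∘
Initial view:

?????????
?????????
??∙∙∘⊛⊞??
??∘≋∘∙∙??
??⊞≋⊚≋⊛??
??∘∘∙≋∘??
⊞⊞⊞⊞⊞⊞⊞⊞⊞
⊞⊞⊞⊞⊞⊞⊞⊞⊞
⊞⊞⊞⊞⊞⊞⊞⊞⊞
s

?????????
??∙∙∘⊛⊞??
??∘≋∘∙∙??
??⊞≋⊛≋⊛??
??∘∘⊚≋∘??
⊞⊞⊞⊞⊞⊞⊞⊞⊞
⊞⊞⊞⊞⊞⊞⊞⊞⊞
⊞⊞⊞⊞⊞⊞⊞⊞⊞
⊞⊞⊞⊞⊞⊞⊞⊞⊞

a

⊞????????
⊞??∙∙∘⊛⊞?
⊞?∙∘≋∘∙∙?
⊞?∘⊞≋⊛≋⊛?
⊞?∘∘⊚∙≋∘?
⊞⊞⊞⊞⊞⊞⊞⊞⊞
⊞⊞⊞⊞⊞⊞⊞⊞⊞
⊞⊞⊞⊞⊞⊞⊞⊞⊞
⊞⊞⊞⊞⊞⊞⊞⊞⊞

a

⊞⊞???????
⊞⊞??∙∙∘⊛⊞
⊞⊞∙∙∘≋∘∙∙
⊞⊞∘∘⊞≋⊛≋⊛
⊞⊞∘∘⊚∘∙≋∘
⊞⊞⊞⊞⊞⊞⊞⊞⊞
⊞⊞⊞⊞⊞⊞⊞⊞⊞
⊞⊞⊞⊞⊞⊞⊞⊞⊞
⊞⊞⊞⊞⊞⊞⊞⊞⊞

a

⊞⊞⊞??????
⊞⊞⊞??∙∙∘⊛
⊞⊞⊞∙∙∘≋∘∙
⊞⊞⊞∘∘⊞≋⊛≋
⊞⊞⊞∘⊚∘∘∙≋
⊞⊞⊞⊞⊞⊞⊞⊞⊞
⊞⊞⊞⊞⊞⊞⊞⊞⊞
⊞⊞⊞⊞⊞⊞⊞⊞⊞
⊞⊞⊞⊞⊞⊞⊞⊞⊞

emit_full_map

??∙∙∘⊛⊞
∙∙∘≋∘∙∙
∘∘⊞≋⊛≋⊛
∘⊚∘∘∙≋∘

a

⊞⊞⊞⊞?????
⊞⊞⊞⊞??∙∙∘
⊞⊞⊞⊞∙∙∘≋∘
⊞⊞⊞⊞∘∘⊞≋⊛
⊞⊞⊞⊞⊚∘∘∘∙
⊞⊞⊞⊞⊞⊞⊞⊞⊞
⊞⊞⊞⊞⊞⊞⊞⊞⊞
⊞⊞⊞⊞⊞⊞⊞⊞⊞
⊞⊞⊞⊞⊞⊞⊞⊞⊞

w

⊞⊞⊞⊞?????
⊞⊞⊞⊞?????
⊞⊞⊞⊞∘∘∙∙∘
⊞⊞⊞⊞∙∙∘≋∘
⊞⊞⊞⊞⊚∘⊞≋⊛
⊞⊞⊞⊞∘∘∘∘∙
⊞⊞⊞⊞⊞⊞⊞⊞⊞
⊞⊞⊞⊞⊞⊞⊞⊞⊞
⊞⊞⊞⊞⊞⊞⊞⊞⊞

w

⊞⊞⊞⊞?????
⊞⊞⊞⊞?????
⊞⊞⊞⊞⊛∘∘??
⊞⊞⊞⊞∘∘∙∙∘
⊞⊞⊞⊞⊚∙∘≋∘
⊞⊞⊞⊞∘∘⊞≋⊛
⊞⊞⊞⊞∘∘∘∘∙
⊞⊞⊞⊞⊞⊞⊞⊞⊞
⊞⊞⊞⊞⊞⊞⊞⊞⊞

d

⊞⊞⊞??????
⊞⊞⊞??????
⊞⊞⊞⊛∘∘⊞??
⊞⊞⊞∘∘∙∙∘⊛
⊞⊞⊞∙⊚∘≋∘∙
⊞⊞⊞∘∘⊞≋⊛≋
⊞⊞⊞∘∘∘∘∙≋
⊞⊞⊞⊞⊞⊞⊞⊞⊞
⊞⊞⊞⊞⊞⊞⊞⊞⊞

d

⊞⊞???????
⊞⊞???????
⊞⊞⊛∘∘⊞⊛??
⊞⊞∘∘∙∙∘⊛⊞
⊞⊞∙∙⊚≋∘∙∙
⊞⊞∘∘⊞≋⊛≋⊛
⊞⊞∘∘∘∘∙≋∘
⊞⊞⊞⊞⊞⊞⊞⊞⊞
⊞⊞⊞⊞⊞⊞⊞⊞⊞

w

⊞⊞???????
⊞⊞???????
⊞⊞∙∙∘∙⊞??
⊞⊞⊛∘∘⊞⊛??
⊞⊞∘∘⊚∙∘⊛⊞
⊞⊞∙∙∘≋∘∙∙
⊞⊞∘∘⊞≋⊛≋⊛
⊞⊞∘∘∘∘∙≋∘
⊞⊞⊞⊞⊞⊞⊞⊞⊞

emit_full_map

∙∙∘∙⊞??
⊛∘∘⊞⊛??
∘∘⊚∙∘⊛⊞
∙∙∘≋∘∙∙
∘∘⊞≋⊛≋⊛
∘∘∘∘∙≋∘

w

⊞⊞???????
⊞⊞???????
⊞⊞∘∘∘∘∙??
⊞⊞∙∙∘∙⊞??
⊞⊞⊛∘⊚⊞⊛??
⊞⊞∘∘∙∙∘⊛⊞
⊞⊞∙∙∘≋∘∙∙
⊞⊞∘∘⊞≋⊛≋⊛
⊞⊞∘∘∘∘∙≋∘

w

⊞⊞???????
⊞⊞???????
⊞⊞∘⊛∘∘∘??
⊞⊞∘∘∘∘∙??
⊞⊞∙∙⊚∙⊞??
⊞⊞⊛∘∘⊞⊛??
⊞⊞∘∘∙∙∘⊛⊞
⊞⊞∙∙∘≋∘∙∙
⊞⊞∘∘⊞≋⊛≋⊛

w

⊞⊞???????
⊞⊞???????
⊞⊞⊛∙⊛⊞⊛??
⊞⊞∘⊛∘∘∘??
⊞⊞∘∘⊚∘∙??
⊞⊞∙∙∘∙⊞??
⊞⊞⊛∘∘⊞⊛??
⊞⊞∘∘∙∙∘⊛⊞
⊞⊞∙∙∘≋∘∙∙

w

⊞⊞???????
⊞⊞???????
⊞⊞∘⊞∙∘∘??
⊞⊞⊛∙⊛⊞⊛??
⊞⊞∘⊛⊚∘∘??
⊞⊞∘∘∘∘∙??
⊞⊞∙∙∘∙⊞??
⊞⊞⊛∘∘⊞⊛??
⊞⊞∘∘∙∙∘⊛⊞

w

⊞⊞???????
⊞⊞???????
⊞⊞∘∘∘⊞⊞??
⊞⊞∘⊞∙∘∘??
⊞⊞⊛∙⊚⊞⊛??
⊞⊞∘⊛∘∘∘??
⊞⊞∘∘∘∘∙??
⊞⊞∙∙∘∙⊞??
⊞⊞⊛∘∘⊞⊛??

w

⊞⊞???????
⊞⊞???????
⊞⊞∘∘∘∘∘??
⊞⊞∘∘∘⊞⊞??
⊞⊞∘⊞⊚∘∘??
⊞⊞⊛∙⊛⊞⊛??
⊞⊞∘⊛∘∘∘??
⊞⊞∘∘∘∘∙??
⊞⊞∙∙∘∙⊞??

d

⊞????????
⊞????????
⊞∘∘∘∘∘∘??
⊞∘∘∘⊞⊞⊞??
⊞∘⊞∙⊚∘∙??
⊞⊛∙⊛⊞⊛∘??
⊞∘⊛∘∘∘∙??
⊞∘∘∘∘∙???
⊞∙∙∘∙⊞???

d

?????????
?????????
∘∘∘∘∘∘∙??
∘∘∘⊞⊞⊞⊛??
∘⊞∙∘⊚∙⊞??
⊛∙⊛⊞⊛∘⊛??
∘⊛∘∘∘∙⊛??
∘∘∘∘∙????
∙∙∘∙⊞????

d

?????????
?????????
∘∘∘∘∘∙∙??
∘∘⊞⊞⊞⊛∘??
⊞∙∘∘⊚⊞∙??
∙⊛⊞⊛∘⊛∙??
⊛∘∘∘∙⊛∘??
∘∘∘∙?????
∙∘∙⊞?????

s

?????????
∘∘∘∘∘∙∙??
∘∘⊞⊞⊞⊛∘??
⊞∙∘∘∙⊞∙??
∙⊛⊞⊛⊚⊛∙??
⊛∘∘∘∙⊛∘??
∘∘∘∙∘⊛∙??
∙∘∙⊞?????
∘∘⊞⊛?????

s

∘∘∘∘∘∙∙??
∘∘⊞⊞⊞⊛∘??
⊞∙∘∘∙⊞∙??
∙⊛⊞⊛∘⊛∙??
⊛∘∘∘⊚⊛∘??
∘∘∘∙∘⊛∙??
∙∘∙⊞⊞∙≋??
∘∘⊞⊛?????
∘∙∙∘⊛⊞???

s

∘∘⊞⊞⊞⊛∘??
⊞∙∘∘∙⊞∙??
∙⊛⊞⊛∘⊛∙??
⊛∘∘∘∙⊛∘??
∘∘∘∙⊚⊛∙??
∙∘∙⊞⊞∙≋??
∘∘⊞⊛≋⊛∙??
∘∙∙∘⊛⊞???
∙∘≋∘∙∙???

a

∘∘∘⊞⊞⊞⊛∘?
∘⊞∙∘∘∙⊞∙?
⊛∙⊛⊞⊛∘⊛∙?
∘⊛∘∘∘∙⊛∘?
∘∘∘∘⊚∘⊛∙?
∙∙∘∙⊞⊞∙≋?
⊛∘∘⊞⊛≋⊛∙?
∘∘∙∙∘⊛⊞??
∙∙∘≋∘∙∙??

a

⊞∘∘∘⊞⊞⊞⊛∘
⊞∘⊞∙∘∘∙⊞∙
⊞⊛∙⊛⊞⊛∘⊛∙
⊞∘⊛∘∘∘∙⊛∘
⊞∘∘∘⊚∙∘⊛∙
⊞∙∙∘∙⊞⊞∙≋
⊞⊛∘∘⊞⊛≋⊛∙
⊞∘∘∙∙∘⊛⊞?
⊞∙∙∘≋∘∙∙?

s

⊞∘⊞∙∘∘∙⊞∙
⊞⊛∙⊛⊞⊛∘⊛∙
⊞∘⊛∘∘∘∙⊛∘
⊞∘∘∘∘∙∘⊛∙
⊞∙∙∘⊚⊞⊞∙≋
⊞⊛∘∘⊞⊛≋⊛∙
⊞∘∘∙∙∘⊛⊞?
⊞∙∙∘≋∘∙∙?
⊞∘∘⊞≋⊛≋⊛?

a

⊞⊞∘⊞∙∘∘∙⊞
⊞⊞⊛∙⊛⊞⊛∘⊛
⊞⊞∘⊛∘∘∘∙⊛
⊞⊞∘∘∘∘∙∘⊛
⊞⊞∙∙⊚∙⊞⊞∙
⊞⊞⊛∘∘⊞⊛≋⊛
⊞⊞∘∘∙∙∘⊛⊞
⊞⊞∙∙∘≋∘∙∙
⊞⊞∘∘⊞≋⊛≋⊛

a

⊞⊞⊞∘⊞∙∘∘∙
⊞⊞⊞⊛∙⊛⊞⊛∘
⊞⊞⊞∘⊛∘∘∘∙
⊞⊞⊞∘∘∘∘∙∘
⊞⊞⊞∙⊚∘∙⊞⊞
⊞⊞⊞⊛∘∘⊞⊛≋
⊞⊞⊞∘∘∙∙∘⊛
⊞⊞⊞∙∙∘≋∘∙
⊞⊞⊞∘∘⊞≋⊛≋

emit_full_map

∘∘∘∘∘∘∙∙
∘∘∘⊞⊞⊞⊛∘
∘⊞∙∘∘∙⊞∙
⊛∙⊛⊞⊛∘⊛∙
∘⊛∘∘∘∙⊛∘
∘∘∘∘∙∘⊛∙
∙⊚∘∙⊞⊞∙≋
⊛∘∘⊞⊛≋⊛∙
∘∘∙∙∘⊛⊞?
∙∙∘≋∘∙∙?
∘∘⊞≋⊛≋⊛?
∘∘∘∘∙≋∘?

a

⊞⊞⊞⊞∘⊞∙∘∘
⊞⊞⊞⊞⊛∙⊛⊞⊛
⊞⊞⊞⊞∘⊛∘∘∘
⊞⊞⊞⊞∘∘∘∘∙
⊞⊞⊞⊞⊚∙∘∙⊞
⊞⊞⊞⊞⊛∘∘⊞⊛
⊞⊞⊞⊞∘∘∙∙∘
⊞⊞⊞⊞∙∙∘≋∘
⊞⊞⊞⊞∘∘⊞≋⊛

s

⊞⊞⊞⊞⊛∙⊛⊞⊛
⊞⊞⊞⊞∘⊛∘∘∘
⊞⊞⊞⊞∘∘∘∘∙
⊞⊞⊞⊞∙∙∘∙⊞
⊞⊞⊞⊞⊚∘∘⊞⊛
⊞⊞⊞⊞∘∘∙∙∘
⊞⊞⊞⊞∙∙∘≋∘
⊞⊞⊞⊞∘∘⊞≋⊛
⊞⊞⊞⊞∘∘∘∘∙

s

⊞⊞⊞⊞∘⊛∘∘∘
⊞⊞⊞⊞∘∘∘∘∙
⊞⊞⊞⊞∙∙∘∙⊞
⊞⊞⊞⊞⊛∘∘⊞⊛
⊞⊞⊞⊞⊚∘∙∙∘
⊞⊞⊞⊞∙∙∘≋∘
⊞⊞⊞⊞∘∘⊞≋⊛
⊞⊞⊞⊞∘∘∘∘∙
⊞⊞⊞⊞⊞⊞⊞⊞⊞

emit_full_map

∘∘∘∘∘∘∙∙
∘∘∘⊞⊞⊞⊛∘
∘⊞∙∘∘∙⊞∙
⊛∙⊛⊞⊛∘⊛∙
∘⊛∘∘∘∙⊛∘
∘∘∘∘∙∘⊛∙
∙∙∘∙⊞⊞∙≋
⊛∘∘⊞⊛≋⊛∙
⊚∘∙∙∘⊛⊞?
∙∙∘≋∘∙∙?
∘∘⊞≋⊛≋⊛?
∘∘∘∘∙≋∘?


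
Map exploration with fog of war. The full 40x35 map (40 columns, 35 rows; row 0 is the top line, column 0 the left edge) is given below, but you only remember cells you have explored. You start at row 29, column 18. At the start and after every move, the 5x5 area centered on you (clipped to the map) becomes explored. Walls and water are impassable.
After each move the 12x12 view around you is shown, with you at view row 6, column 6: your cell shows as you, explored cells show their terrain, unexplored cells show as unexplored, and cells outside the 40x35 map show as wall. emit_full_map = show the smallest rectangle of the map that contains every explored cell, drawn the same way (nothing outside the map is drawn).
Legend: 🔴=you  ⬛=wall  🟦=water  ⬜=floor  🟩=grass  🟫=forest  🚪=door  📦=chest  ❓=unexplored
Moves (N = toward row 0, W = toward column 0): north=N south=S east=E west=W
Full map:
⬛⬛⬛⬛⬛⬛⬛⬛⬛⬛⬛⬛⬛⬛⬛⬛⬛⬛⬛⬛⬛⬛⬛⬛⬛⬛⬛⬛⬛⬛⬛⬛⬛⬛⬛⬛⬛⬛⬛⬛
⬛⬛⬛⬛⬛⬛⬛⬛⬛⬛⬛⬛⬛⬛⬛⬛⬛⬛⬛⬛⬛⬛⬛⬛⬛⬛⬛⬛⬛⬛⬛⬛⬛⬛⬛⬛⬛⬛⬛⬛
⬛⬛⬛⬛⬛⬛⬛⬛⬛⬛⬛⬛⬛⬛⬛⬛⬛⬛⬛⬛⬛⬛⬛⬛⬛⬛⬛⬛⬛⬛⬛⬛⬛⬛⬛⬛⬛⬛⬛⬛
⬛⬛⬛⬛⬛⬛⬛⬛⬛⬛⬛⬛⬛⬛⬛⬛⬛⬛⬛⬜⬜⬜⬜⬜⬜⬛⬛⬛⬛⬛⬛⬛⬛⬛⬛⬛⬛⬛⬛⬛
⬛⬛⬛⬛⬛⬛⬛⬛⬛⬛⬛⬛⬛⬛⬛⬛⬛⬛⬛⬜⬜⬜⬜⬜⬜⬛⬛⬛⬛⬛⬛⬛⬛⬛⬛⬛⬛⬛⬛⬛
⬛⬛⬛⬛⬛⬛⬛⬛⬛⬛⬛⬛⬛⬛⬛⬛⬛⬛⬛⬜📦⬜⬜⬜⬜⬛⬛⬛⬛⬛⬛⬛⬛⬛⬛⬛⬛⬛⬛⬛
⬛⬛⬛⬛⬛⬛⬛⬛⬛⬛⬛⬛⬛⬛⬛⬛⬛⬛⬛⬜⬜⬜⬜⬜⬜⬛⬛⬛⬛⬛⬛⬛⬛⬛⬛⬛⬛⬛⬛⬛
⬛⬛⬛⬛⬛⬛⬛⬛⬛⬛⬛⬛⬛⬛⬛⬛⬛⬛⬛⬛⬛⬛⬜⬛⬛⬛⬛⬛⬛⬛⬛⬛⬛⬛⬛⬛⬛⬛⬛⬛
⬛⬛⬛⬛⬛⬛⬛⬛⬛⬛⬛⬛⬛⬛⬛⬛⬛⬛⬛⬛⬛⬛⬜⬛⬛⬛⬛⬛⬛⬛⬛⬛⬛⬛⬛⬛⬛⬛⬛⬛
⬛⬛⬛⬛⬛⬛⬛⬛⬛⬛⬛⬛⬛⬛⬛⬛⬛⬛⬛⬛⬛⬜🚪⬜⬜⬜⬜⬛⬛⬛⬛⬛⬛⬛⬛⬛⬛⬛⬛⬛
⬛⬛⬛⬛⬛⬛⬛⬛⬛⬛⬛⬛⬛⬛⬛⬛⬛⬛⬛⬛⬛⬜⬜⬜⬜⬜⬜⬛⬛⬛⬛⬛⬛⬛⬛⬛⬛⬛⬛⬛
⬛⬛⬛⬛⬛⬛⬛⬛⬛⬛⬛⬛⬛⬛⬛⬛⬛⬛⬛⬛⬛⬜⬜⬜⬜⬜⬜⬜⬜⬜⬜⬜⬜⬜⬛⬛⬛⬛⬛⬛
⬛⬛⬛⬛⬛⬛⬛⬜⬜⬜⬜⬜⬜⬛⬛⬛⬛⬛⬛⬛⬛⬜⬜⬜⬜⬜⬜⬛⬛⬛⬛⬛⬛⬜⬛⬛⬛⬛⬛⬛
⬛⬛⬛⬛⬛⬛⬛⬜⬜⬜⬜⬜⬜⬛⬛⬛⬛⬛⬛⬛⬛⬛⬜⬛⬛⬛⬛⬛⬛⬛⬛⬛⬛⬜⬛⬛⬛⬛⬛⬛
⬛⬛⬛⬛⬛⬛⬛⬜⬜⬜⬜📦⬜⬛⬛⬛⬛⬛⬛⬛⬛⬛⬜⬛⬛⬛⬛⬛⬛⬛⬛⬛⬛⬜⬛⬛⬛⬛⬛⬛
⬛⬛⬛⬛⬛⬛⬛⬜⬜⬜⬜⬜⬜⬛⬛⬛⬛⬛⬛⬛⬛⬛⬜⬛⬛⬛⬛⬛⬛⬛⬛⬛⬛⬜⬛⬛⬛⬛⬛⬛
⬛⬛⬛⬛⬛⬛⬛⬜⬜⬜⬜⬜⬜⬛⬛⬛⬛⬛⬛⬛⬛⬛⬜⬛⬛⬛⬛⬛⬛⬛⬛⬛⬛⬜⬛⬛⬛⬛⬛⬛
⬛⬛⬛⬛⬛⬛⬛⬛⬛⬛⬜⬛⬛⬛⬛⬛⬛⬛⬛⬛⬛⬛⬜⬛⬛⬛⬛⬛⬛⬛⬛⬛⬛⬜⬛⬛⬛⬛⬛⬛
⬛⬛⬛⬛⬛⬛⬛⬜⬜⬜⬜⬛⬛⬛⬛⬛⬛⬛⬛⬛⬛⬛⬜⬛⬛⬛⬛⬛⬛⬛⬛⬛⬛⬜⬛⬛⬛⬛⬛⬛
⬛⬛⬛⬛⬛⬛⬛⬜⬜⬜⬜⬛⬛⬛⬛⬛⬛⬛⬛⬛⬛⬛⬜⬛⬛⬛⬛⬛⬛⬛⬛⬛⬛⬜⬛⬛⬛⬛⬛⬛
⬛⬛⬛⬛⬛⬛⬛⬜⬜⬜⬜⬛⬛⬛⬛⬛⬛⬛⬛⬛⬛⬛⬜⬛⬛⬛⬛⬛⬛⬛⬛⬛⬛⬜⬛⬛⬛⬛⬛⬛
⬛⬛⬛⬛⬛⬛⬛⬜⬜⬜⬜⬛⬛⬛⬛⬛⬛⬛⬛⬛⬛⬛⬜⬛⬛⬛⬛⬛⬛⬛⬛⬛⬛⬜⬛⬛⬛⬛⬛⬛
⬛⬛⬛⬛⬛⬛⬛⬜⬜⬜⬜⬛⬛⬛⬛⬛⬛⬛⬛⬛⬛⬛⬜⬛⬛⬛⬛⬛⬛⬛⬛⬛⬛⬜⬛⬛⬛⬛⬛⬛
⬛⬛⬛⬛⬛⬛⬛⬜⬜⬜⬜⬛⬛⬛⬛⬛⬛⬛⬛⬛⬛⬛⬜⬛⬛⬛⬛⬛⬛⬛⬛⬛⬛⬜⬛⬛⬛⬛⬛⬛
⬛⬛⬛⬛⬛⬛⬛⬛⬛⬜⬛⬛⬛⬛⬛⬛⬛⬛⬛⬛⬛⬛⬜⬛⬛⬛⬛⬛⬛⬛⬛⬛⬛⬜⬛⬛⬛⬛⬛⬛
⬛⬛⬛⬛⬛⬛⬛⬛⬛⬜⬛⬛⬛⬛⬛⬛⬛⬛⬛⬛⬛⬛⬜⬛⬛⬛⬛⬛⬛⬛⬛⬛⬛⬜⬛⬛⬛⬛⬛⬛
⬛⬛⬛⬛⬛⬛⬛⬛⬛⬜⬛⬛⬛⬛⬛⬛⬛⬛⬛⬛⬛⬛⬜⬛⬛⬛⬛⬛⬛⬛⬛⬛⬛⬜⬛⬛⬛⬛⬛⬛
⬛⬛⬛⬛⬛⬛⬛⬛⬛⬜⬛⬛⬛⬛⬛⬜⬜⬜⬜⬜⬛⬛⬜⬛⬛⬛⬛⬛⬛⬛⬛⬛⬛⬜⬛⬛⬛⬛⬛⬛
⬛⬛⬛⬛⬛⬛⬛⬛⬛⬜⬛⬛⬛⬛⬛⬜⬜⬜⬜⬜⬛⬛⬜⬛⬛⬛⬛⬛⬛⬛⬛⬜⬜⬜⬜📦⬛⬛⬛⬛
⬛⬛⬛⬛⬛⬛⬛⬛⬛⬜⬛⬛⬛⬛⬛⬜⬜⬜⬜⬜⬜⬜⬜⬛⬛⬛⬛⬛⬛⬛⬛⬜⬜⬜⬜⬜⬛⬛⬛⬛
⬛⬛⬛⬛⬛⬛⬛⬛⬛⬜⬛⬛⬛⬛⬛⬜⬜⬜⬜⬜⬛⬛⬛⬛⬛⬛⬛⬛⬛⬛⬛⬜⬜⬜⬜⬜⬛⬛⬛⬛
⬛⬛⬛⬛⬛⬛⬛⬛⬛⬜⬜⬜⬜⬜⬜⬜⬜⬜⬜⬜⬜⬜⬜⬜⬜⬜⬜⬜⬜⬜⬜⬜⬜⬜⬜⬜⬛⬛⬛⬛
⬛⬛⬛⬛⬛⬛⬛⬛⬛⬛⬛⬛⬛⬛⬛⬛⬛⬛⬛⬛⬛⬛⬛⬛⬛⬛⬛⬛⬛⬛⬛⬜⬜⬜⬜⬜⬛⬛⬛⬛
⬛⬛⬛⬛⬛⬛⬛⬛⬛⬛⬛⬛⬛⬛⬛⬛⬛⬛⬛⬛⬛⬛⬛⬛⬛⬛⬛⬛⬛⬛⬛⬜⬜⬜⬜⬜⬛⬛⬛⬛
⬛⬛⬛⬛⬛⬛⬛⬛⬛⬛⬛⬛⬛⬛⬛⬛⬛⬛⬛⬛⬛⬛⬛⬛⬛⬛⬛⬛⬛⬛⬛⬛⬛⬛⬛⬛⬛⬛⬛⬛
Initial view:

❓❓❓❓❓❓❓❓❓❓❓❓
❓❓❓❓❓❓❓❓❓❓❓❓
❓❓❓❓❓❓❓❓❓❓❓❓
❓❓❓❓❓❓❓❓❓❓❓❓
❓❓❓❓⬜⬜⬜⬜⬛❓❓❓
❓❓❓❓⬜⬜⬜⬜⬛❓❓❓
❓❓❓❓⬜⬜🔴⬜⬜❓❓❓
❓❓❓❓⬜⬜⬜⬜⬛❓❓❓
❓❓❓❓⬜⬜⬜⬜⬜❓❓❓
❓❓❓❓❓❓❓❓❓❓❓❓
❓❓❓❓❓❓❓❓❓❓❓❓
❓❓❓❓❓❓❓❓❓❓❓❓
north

❓❓❓❓❓❓❓❓❓❓❓❓
❓❓❓❓❓❓❓❓❓❓❓❓
❓❓❓❓❓❓❓❓❓❓❓❓
❓❓❓❓❓❓❓❓❓❓❓❓
❓❓❓❓⬛⬛⬛⬛⬛❓❓❓
❓❓❓❓⬜⬜⬜⬜⬛❓❓❓
❓❓❓❓⬜⬜🔴⬜⬛❓❓❓
❓❓❓❓⬜⬜⬜⬜⬜❓❓❓
❓❓❓❓⬜⬜⬜⬜⬛❓❓❓
❓❓❓❓⬜⬜⬜⬜⬜❓❓❓
❓❓❓❓❓❓❓❓❓❓❓❓
❓❓❓❓❓❓❓❓❓❓❓❓

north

❓❓❓❓❓❓❓❓❓❓❓❓
❓❓❓❓❓❓❓❓❓❓❓❓
❓❓❓❓❓❓❓❓❓❓❓❓
❓❓❓❓❓❓❓❓❓❓❓❓
❓❓❓❓⬛⬛⬛⬛⬛❓❓❓
❓❓❓❓⬛⬛⬛⬛⬛❓❓❓
❓❓❓❓⬜⬜🔴⬜⬛❓❓❓
❓❓❓❓⬜⬜⬜⬜⬛❓❓❓
❓❓❓❓⬜⬜⬜⬜⬜❓❓❓
❓❓❓❓⬜⬜⬜⬜⬛❓❓❓
❓❓❓❓⬜⬜⬜⬜⬜❓❓❓
❓❓❓❓❓❓❓❓❓❓❓❓

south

❓❓❓❓❓❓❓❓❓❓❓❓
❓❓❓❓❓❓❓❓❓❓❓❓
❓❓❓❓❓❓❓❓❓❓❓❓
❓❓❓❓⬛⬛⬛⬛⬛❓❓❓
❓❓❓❓⬛⬛⬛⬛⬛❓❓❓
❓❓❓❓⬜⬜⬜⬜⬛❓❓❓
❓❓❓❓⬜⬜🔴⬜⬛❓❓❓
❓❓❓❓⬜⬜⬜⬜⬜❓❓❓
❓❓❓❓⬜⬜⬜⬜⬛❓❓❓
❓❓❓❓⬜⬜⬜⬜⬜❓❓❓
❓❓❓❓❓❓❓❓❓❓❓❓
❓❓❓❓❓❓❓❓❓❓❓❓

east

❓❓❓❓❓❓❓❓❓❓❓❓
❓❓❓❓❓❓❓❓❓❓❓❓
❓❓❓❓❓❓❓❓❓❓❓❓
❓❓❓⬛⬛⬛⬛⬛❓❓❓❓
❓❓❓⬛⬛⬛⬛⬛⬛❓❓❓
❓❓❓⬜⬜⬜⬜⬛⬛❓❓❓
❓❓❓⬜⬜⬜🔴⬛⬛❓❓❓
❓❓❓⬜⬜⬜⬜⬜⬜❓❓❓
❓❓❓⬜⬜⬜⬜⬛⬛❓❓❓
❓❓❓⬜⬜⬜⬜⬜❓❓❓❓
❓❓❓❓❓❓❓❓❓❓❓❓
❓❓❓❓❓❓❓❓❓❓❓❓

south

❓❓❓❓❓❓❓❓❓❓❓❓
❓❓❓❓❓❓❓❓❓❓❓❓
❓❓❓⬛⬛⬛⬛⬛❓❓❓❓
❓❓❓⬛⬛⬛⬛⬛⬛❓❓❓
❓❓❓⬜⬜⬜⬜⬛⬛❓❓❓
❓❓❓⬜⬜⬜⬜⬛⬛❓❓❓
❓❓❓⬜⬜⬜🔴⬜⬜❓❓❓
❓❓❓⬜⬜⬜⬜⬛⬛❓❓❓
❓❓❓⬜⬜⬜⬜⬜⬜❓❓❓
❓❓❓❓❓❓❓❓❓❓❓❓
❓❓❓❓❓❓❓❓❓❓❓❓
❓❓❓❓❓❓❓❓❓❓❓❓

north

❓❓❓❓❓❓❓❓❓❓❓❓
❓❓❓❓❓❓❓❓❓❓❓❓
❓❓❓❓❓❓❓❓❓❓❓❓
❓❓❓⬛⬛⬛⬛⬛❓❓❓❓
❓❓❓⬛⬛⬛⬛⬛⬛❓❓❓
❓❓❓⬜⬜⬜⬜⬛⬛❓❓❓
❓❓❓⬜⬜⬜🔴⬛⬛❓❓❓
❓❓❓⬜⬜⬜⬜⬜⬜❓❓❓
❓❓❓⬜⬜⬜⬜⬛⬛❓❓❓
❓❓❓⬜⬜⬜⬜⬜⬜❓❓❓
❓❓❓❓❓❓❓❓❓❓❓❓
❓❓❓❓❓❓❓❓❓❓❓❓

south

❓❓❓❓❓❓❓❓❓❓❓❓
❓❓❓❓❓❓❓❓❓❓❓❓
❓❓❓⬛⬛⬛⬛⬛❓❓❓❓
❓❓❓⬛⬛⬛⬛⬛⬛❓❓❓
❓❓❓⬜⬜⬜⬜⬛⬛❓❓❓
❓❓❓⬜⬜⬜⬜⬛⬛❓❓❓
❓❓❓⬜⬜⬜🔴⬜⬜❓❓❓
❓❓❓⬜⬜⬜⬜⬛⬛❓❓❓
❓❓❓⬜⬜⬜⬜⬜⬜❓❓❓
❓❓❓❓❓❓❓❓❓❓❓❓
❓❓❓❓❓❓❓❓❓❓❓❓
❓❓❓❓❓❓❓❓❓❓❓❓

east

❓❓❓❓❓❓❓❓❓❓❓❓
❓❓❓❓❓❓❓❓❓❓❓❓
❓❓⬛⬛⬛⬛⬛❓❓❓❓❓
❓❓⬛⬛⬛⬛⬛⬛❓❓❓❓
❓❓⬜⬜⬜⬜⬛⬛⬜❓❓❓
❓❓⬜⬜⬜⬜⬛⬛⬜❓❓❓
❓❓⬜⬜⬜⬜🔴⬜⬜❓❓❓
❓❓⬜⬜⬜⬜⬛⬛⬛❓❓❓
❓❓⬜⬜⬜⬜⬜⬜⬜❓❓❓
❓❓❓❓❓❓❓❓❓❓❓❓
❓❓❓❓❓❓❓❓❓❓❓❓
❓❓❓❓❓❓❓❓❓❓❓❓

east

❓❓❓❓❓❓❓❓❓❓❓❓
❓❓❓❓❓❓❓❓❓❓❓❓
❓⬛⬛⬛⬛⬛❓❓❓❓❓❓
❓⬛⬛⬛⬛⬛⬛❓❓❓❓❓
❓⬜⬜⬜⬜⬛⬛⬜⬛❓❓❓
❓⬜⬜⬜⬜⬛⬛⬜⬛❓❓❓
❓⬜⬜⬜⬜⬜🔴⬜⬛❓❓❓
❓⬜⬜⬜⬜⬛⬛⬛⬛❓❓❓
❓⬜⬜⬜⬜⬜⬜⬜⬜❓❓❓
❓❓❓❓❓❓❓❓❓❓❓❓
❓❓❓❓❓❓❓❓❓❓❓❓
❓❓❓❓❓❓❓❓❓❓❓❓

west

❓❓❓❓❓❓❓❓❓❓❓❓
❓❓❓❓❓❓❓❓❓❓❓❓
❓❓⬛⬛⬛⬛⬛❓❓❓❓❓
❓❓⬛⬛⬛⬛⬛⬛❓❓❓❓
❓❓⬜⬜⬜⬜⬛⬛⬜⬛❓❓
❓❓⬜⬜⬜⬜⬛⬛⬜⬛❓❓
❓❓⬜⬜⬜⬜🔴⬜⬜⬛❓❓
❓❓⬜⬜⬜⬜⬛⬛⬛⬛❓❓
❓❓⬜⬜⬜⬜⬜⬜⬜⬜❓❓
❓❓❓❓❓❓❓❓❓❓❓❓
❓❓❓❓❓❓❓❓❓❓❓❓
❓❓❓❓❓❓❓❓❓❓❓❓

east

❓❓❓❓❓❓❓❓❓❓❓❓
❓❓❓❓❓❓❓❓❓❓❓❓
❓⬛⬛⬛⬛⬛❓❓❓❓❓❓
❓⬛⬛⬛⬛⬛⬛❓❓❓❓❓
❓⬜⬜⬜⬜⬛⬛⬜⬛❓❓❓
❓⬜⬜⬜⬜⬛⬛⬜⬛❓❓❓
❓⬜⬜⬜⬜⬜🔴⬜⬛❓❓❓
❓⬜⬜⬜⬜⬛⬛⬛⬛❓❓❓
❓⬜⬜⬜⬜⬜⬜⬜⬜❓❓❓
❓❓❓❓❓❓❓❓❓❓❓❓
❓❓❓❓❓❓❓❓❓❓❓❓
❓❓❓❓❓❓❓❓❓❓❓❓

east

❓❓❓❓❓❓❓❓❓❓❓❓
❓❓❓❓❓❓❓❓❓❓❓❓
⬛⬛⬛⬛⬛❓❓❓❓❓❓❓
⬛⬛⬛⬛⬛⬛❓❓❓❓❓❓
⬜⬜⬜⬜⬛⬛⬜⬛⬛❓❓❓
⬜⬜⬜⬜⬛⬛⬜⬛⬛❓❓❓
⬜⬜⬜⬜⬜⬜🔴⬛⬛❓❓❓
⬜⬜⬜⬜⬛⬛⬛⬛⬛❓❓❓
⬜⬜⬜⬜⬜⬜⬜⬜⬜❓❓❓
❓❓❓❓❓❓❓❓❓❓❓❓
❓❓❓❓❓❓❓❓❓❓❓❓
❓❓❓❓❓❓❓❓❓❓❓❓

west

❓❓❓❓❓❓❓❓❓❓❓❓
❓❓❓❓❓❓❓❓❓❓❓❓
❓⬛⬛⬛⬛⬛❓❓❓❓❓❓
❓⬛⬛⬛⬛⬛⬛❓❓❓❓❓
❓⬜⬜⬜⬜⬛⬛⬜⬛⬛❓❓
❓⬜⬜⬜⬜⬛⬛⬜⬛⬛❓❓
❓⬜⬜⬜⬜⬜🔴⬜⬛⬛❓❓
❓⬜⬜⬜⬜⬛⬛⬛⬛⬛❓❓
❓⬜⬜⬜⬜⬜⬜⬜⬜⬜❓❓
❓❓❓❓❓❓❓❓❓❓❓❓
❓❓❓❓❓❓❓❓❓❓❓❓
❓❓❓❓❓❓❓❓❓❓❓❓

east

❓❓❓❓❓❓❓❓❓❓❓❓
❓❓❓❓❓❓❓❓❓❓❓❓
⬛⬛⬛⬛⬛❓❓❓❓❓❓❓
⬛⬛⬛⬛⬛⬛❓❓❓❓❓❓
⬜⬜⬜⬜⬛⬛⬜⬛⬛❓❓❓
⬜⬜⬜⬜⬛⬛⬜⬛⬛❓❓❓
⬜⬜⬜⬜⬜⬜🔴⬛⬛❓❓❓
⬜⬜⬜⬜⬛⬛⬛⬛⬛❓❓❓
⬜⬜⬜⬜⬜⬜⬜⬜⬜❓❓❓
❓❓❓❓❓❓❓❓❓❓❓❓
❓❓❓❓❓❓❓❓❓❓❓❓
❓❓❓❓❓❓❓❓❓❓❓❓

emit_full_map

⬛⬛⬛⬛⬛❓❓❓❓
⬛⬛⬛⬛⬛⬛❓❓❓
⬜⬜⬜⬜⬛⬛⬜⬛⬛
⬜⬜⬜⬜⬛⬛⬜⬛⬛
⬜⬜⬜⬜⬜⬜🔴⬛⬛
⬜⬜⬜⬜⬛⬛⬛⬛⬛
⬜⬜⬜⬜⬜⬜⬜⬜⬜

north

❓❓❓❓❓❓❓❓❓❓❓❓
❓❓❓❓❓❓❓❓❓❓❓❓
❓❓❓❓❓❓❓❓❓❓❓❓
⬛⬛⬛⬛⬛❓❓❓❓❓❓❓
⬛⬛⬛⬛⬛⬛⬜⬛⬛❓❓❓
⬜⬜⬜⬜⬛⬛⬜⬛⬛❓❓❓
⬜⬜⬜⬜⬛⬛🔴⬛⬛❓❓❓
⬜⬜⬜⬜⬜⬜⬜⬛⬛❓❓❓
⬜⬜⬜⬜⬛⬛⬛⬛⬛❓❓❓
⬜⬜⬜⬜⬜⬜⬜⬜⬜❓❓❓
❓❓❓❓❓❓❓❓❓❓❓❓
❓❓❓❓❓❓❓❓❓❓❓❓

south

❓❓❓❓❓❓❓❓❓❓❓❓
❓❓❓❓❓❓❓❓❓❓❓❓
⬛⬛⬛⬛⬛❓❓❓❓❓❓❓
⬛⬛⬛⬛⬛⬛⬜⬛⬛❓❓❓
⬜⬜⬜⬜⬛⬛⬜⬛⬛❓❓❓
⬜⬜⬜⬜⬛⬛⬜⬛⬛❓❓❓
⬜⬜⬜⬜⬜⬜🔴⬛⬛❓❓❓
⬜⬜⬜⬜⬛⬛⬛⬛⬛❓❓❓
⬜⬜⬜⬜⬜⬜⬜⬜⬜❓❓❓
❓❓❓❓❓❓❓❓❓❓❓❓
❓❓❓❓❓❓❓❓❓❓❓❓
❓❓❓❓❓❓❓❓❓❓❓❓

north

❓❓❓❓❓❓❓❓❓❓❓❓
❓❓❓❓❓❓❓❓❓❓❓❓
❓❓❓❓❓❓❓❓❓❓❓❓
⬛⬛⬛⬛⬛❓❓❓❓❓❓❓
⬛⬛⬛⬛⬛⬛⬜⬛⬛❓❓❓
⬜⬜⬜⬜⬛⬛⬜⬛⬛❓❓❓
⬜⬜⬜⬜⬛⬛🔴⬛⬛❓❓❓
⬜⬜⬜⬜⬜⬜⬜⬛⬛❓❓❓
⬜⬜⬜⬜⬛⬛⬛⬛⬛❓❓❓
⬜⬜⬜⬜⬜⬜⬜⬜⬜❓❓❓
❓❓❓❓❓❓❓❓❓❓❓❓
❓❓❓❓❓❓❓❓❓❓❓❓

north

❓❓❓❓❓❓❓❓❓❓❓❓
❓❓❓❓❓❓❓❓❓❓❓❓
❓❓❓❓❓❓❓❓❓❓❓❓
❓❓❓❓❓❓❓❓❓❓❓❓
⬛⬛⬛⬛⬛⬛⬜⬛⬛❓❓❓
⬛⬛⬛⬛⬛⬛⬜⬛⬛❓❓❓
⬜⬜⬜⬜⬛⬛🔴⬛⬛❓❓❓
⬜⬜⬜⬜⬛⬛⬜⬛⬛❓❓❓
⬜⬜⬜⬜⬜⬜⬜⬛⬛❓❓❓
⬜⬜⬜⬜⬛⬛⬛⬛⬛❓❓❓
⬜⬜⬜⬜⬜⬜⬜⬜⬜❓❓❓
❓❓❓❓❓❓❓❓❓❓❓❓

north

❓❓❓❓❓❓❓❓❓❓❓❓
❓❓❓❓❓❓❓❓❓❓❓❓
❓❓❓❓❓❓❓❓❓❓❓❓
❓❓❓❓❓❓❓❓❓❓❓❓
❓❓❓❓⬛⬛⬜⬛⬛❓❓❓
⬛⬛⬛⬛⬛⬛⬜⬛⬛❓❓❓
⬛⬛⬛⬛⬛⬛🔴⬛⬛❓❓❓
⬜⬜⬜⬜⬛⬛⬜⬛⬛❓❓❓
⬜⬜⬜⬜⬛⬛⬜⬛⬛❓❓❓
⬜⬜⬜⬜⬜⬜⬜⬛⬛❓❓❓
⬜⬜⬜⬜⬛⬛⬛⬛⬛❓❓❓
⬜⬜⬜⬜⬜⬜⬜⬜⬜❓❓❓

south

❓❓❓❓❓❓❓❓❓❓❓❓
❓❓❓❓❓❓❓❓❓❓❓❓
❓❓❓❓❓❓❓❓❓❓❓❓
❓❓❓❓⬛⬛⬜⬛⬛❓❓❓
⬛⬛⬛⬛⬛⬛⬜⬛⬛❓❓❓
⬛⬛⬛⬛⬛⬛⬜⬛⬛❓❓❓
⬜⬜⬜⬜⬛⬛🔴⬛⬛❓❓❓
⬜⬜⬜⬜⬛⬛⬜⬛⬛❓❓❓
⬜⬜⬜⬜⬜⬜⬜⬛⬛❓❓❓
⬜⬜⬜⬜⬛⬛⬛⬛⬛❓❓❓
⬜⬜⬜⬜⬜⬜⬜⬜⬜❓❓❓
❓❓❓❓❓❓❓❓❓❓❓❓

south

❓❓❓❓❓❓❓❓❓❓❓❓
❓❓❓❓❓❓❓❓❓❓❓❓
❓❓❓❓⬛⬛⬜⬛⬛❓❓❓
⬛⬛⬛⬛⬛⬛⬜⬛⬛❓❓❓
⬛⬛⬛⬛⬛⬛⬜⬛⬛❓❓❓
⬜⬜⬜⬜⬛⬛⬜⬛⬛❓❓❓
⬜⬜⬜⬜⬛⬛🔴⬛⬛❓❓❓
⬜⬜⬜⬜⬜⬜⬜⬛⬛❓❓❓
⬜⬜⬜⬜⬛⬛⬛⬛⬛❓❓❓
⬜⬜⬜⬜⬜⬜⬜⬜⬜❓❓❓
❓❓❓❓❓❓❓❓❓❓❓❓
❓❓❓❓❓❓❓❓❓❓❓❓

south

❓❓❓❓❓❓❓❓❓❓❓❓
❓❓❓❓⬛⬛⬜⬛⬛❓❓❓
⬛⬛⬛⬛⬛⬛⬜⬛⬛❓❓❓
⬛⬛⬛⬛⬛⬛⬜⬛⬛❓❓❓
⬜⬜⬜⬜⬛⬛⬜⬛⬛❓❓❓
⬜⬜⬜⬜⬛⬛⬜⬛⬛❓❓❓
⬜⬜⬜⬜⬜⬜🔴⬛⬛❓❓❓
⬜⬜⬜⬜⬛⬛⬛⬛⬛❓❓❓
⬜⬜⬜⬜⬜⬜⬜⬜⬜❓❓❓
❓❓❓❓❓❓❓❓❓❓❓❓
❓❓❓❓❓❓❓❓❓❓❓❓
❓❓❓❓❓❓❓❓❓❓❓❓

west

❓❓❓❓❓❓❓❓❓❓❓❓
❓❓❓❓❓⬛⬛⬜⬛⬛❓❓
❓⬛⬛⬛⬛⬛⬛⬜⬛⬛❓❓
❓⬛⬛⬛⬛⬛⬛⬜⬛⬛❓❓
❓⬜⬜⬜⬜⬛⬛⬜⬛⬛❓❓
❓⬜⬜⬜⬜⬛⬛⬜⬛⬛❓❓
❓⬜⬜⬜⬜⬜🔴⬜⬛⬛❓❓
❓⬜⬜⬜⬜⬛⬛⬛⬛⬛❓❓
❓⬜⬜⬜⬜⬜⬜⬜⬜⬜❓❓
❓❓❓❓❓❓❓❓❓❓❓❓
❓❓❓❓❓❓❓❓❓❓❓❓
❓❓❓❓❓❓❓❓❓❓❓❓

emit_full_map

❓❓❓❓⬛⬛⬜⬛⬛
⬛⬛⬛⬛⬛⬛⬜⬛⬛
⬛⬛⬛⬛⬛⬛⬜⬛⬛
⬜⬜⬜⬜⬛⬛⬜⬛⬛
⬜⬜⬜⬜⬛⬛⬜⬛⬛
⬜⬜⬜⬜⬜🔴⬜⬛⬛
⬜⬜⬜⬜⬛⬛⬛⬛⬛
⬜⬜⬜⬜⬜⬜⬜⬜⬜


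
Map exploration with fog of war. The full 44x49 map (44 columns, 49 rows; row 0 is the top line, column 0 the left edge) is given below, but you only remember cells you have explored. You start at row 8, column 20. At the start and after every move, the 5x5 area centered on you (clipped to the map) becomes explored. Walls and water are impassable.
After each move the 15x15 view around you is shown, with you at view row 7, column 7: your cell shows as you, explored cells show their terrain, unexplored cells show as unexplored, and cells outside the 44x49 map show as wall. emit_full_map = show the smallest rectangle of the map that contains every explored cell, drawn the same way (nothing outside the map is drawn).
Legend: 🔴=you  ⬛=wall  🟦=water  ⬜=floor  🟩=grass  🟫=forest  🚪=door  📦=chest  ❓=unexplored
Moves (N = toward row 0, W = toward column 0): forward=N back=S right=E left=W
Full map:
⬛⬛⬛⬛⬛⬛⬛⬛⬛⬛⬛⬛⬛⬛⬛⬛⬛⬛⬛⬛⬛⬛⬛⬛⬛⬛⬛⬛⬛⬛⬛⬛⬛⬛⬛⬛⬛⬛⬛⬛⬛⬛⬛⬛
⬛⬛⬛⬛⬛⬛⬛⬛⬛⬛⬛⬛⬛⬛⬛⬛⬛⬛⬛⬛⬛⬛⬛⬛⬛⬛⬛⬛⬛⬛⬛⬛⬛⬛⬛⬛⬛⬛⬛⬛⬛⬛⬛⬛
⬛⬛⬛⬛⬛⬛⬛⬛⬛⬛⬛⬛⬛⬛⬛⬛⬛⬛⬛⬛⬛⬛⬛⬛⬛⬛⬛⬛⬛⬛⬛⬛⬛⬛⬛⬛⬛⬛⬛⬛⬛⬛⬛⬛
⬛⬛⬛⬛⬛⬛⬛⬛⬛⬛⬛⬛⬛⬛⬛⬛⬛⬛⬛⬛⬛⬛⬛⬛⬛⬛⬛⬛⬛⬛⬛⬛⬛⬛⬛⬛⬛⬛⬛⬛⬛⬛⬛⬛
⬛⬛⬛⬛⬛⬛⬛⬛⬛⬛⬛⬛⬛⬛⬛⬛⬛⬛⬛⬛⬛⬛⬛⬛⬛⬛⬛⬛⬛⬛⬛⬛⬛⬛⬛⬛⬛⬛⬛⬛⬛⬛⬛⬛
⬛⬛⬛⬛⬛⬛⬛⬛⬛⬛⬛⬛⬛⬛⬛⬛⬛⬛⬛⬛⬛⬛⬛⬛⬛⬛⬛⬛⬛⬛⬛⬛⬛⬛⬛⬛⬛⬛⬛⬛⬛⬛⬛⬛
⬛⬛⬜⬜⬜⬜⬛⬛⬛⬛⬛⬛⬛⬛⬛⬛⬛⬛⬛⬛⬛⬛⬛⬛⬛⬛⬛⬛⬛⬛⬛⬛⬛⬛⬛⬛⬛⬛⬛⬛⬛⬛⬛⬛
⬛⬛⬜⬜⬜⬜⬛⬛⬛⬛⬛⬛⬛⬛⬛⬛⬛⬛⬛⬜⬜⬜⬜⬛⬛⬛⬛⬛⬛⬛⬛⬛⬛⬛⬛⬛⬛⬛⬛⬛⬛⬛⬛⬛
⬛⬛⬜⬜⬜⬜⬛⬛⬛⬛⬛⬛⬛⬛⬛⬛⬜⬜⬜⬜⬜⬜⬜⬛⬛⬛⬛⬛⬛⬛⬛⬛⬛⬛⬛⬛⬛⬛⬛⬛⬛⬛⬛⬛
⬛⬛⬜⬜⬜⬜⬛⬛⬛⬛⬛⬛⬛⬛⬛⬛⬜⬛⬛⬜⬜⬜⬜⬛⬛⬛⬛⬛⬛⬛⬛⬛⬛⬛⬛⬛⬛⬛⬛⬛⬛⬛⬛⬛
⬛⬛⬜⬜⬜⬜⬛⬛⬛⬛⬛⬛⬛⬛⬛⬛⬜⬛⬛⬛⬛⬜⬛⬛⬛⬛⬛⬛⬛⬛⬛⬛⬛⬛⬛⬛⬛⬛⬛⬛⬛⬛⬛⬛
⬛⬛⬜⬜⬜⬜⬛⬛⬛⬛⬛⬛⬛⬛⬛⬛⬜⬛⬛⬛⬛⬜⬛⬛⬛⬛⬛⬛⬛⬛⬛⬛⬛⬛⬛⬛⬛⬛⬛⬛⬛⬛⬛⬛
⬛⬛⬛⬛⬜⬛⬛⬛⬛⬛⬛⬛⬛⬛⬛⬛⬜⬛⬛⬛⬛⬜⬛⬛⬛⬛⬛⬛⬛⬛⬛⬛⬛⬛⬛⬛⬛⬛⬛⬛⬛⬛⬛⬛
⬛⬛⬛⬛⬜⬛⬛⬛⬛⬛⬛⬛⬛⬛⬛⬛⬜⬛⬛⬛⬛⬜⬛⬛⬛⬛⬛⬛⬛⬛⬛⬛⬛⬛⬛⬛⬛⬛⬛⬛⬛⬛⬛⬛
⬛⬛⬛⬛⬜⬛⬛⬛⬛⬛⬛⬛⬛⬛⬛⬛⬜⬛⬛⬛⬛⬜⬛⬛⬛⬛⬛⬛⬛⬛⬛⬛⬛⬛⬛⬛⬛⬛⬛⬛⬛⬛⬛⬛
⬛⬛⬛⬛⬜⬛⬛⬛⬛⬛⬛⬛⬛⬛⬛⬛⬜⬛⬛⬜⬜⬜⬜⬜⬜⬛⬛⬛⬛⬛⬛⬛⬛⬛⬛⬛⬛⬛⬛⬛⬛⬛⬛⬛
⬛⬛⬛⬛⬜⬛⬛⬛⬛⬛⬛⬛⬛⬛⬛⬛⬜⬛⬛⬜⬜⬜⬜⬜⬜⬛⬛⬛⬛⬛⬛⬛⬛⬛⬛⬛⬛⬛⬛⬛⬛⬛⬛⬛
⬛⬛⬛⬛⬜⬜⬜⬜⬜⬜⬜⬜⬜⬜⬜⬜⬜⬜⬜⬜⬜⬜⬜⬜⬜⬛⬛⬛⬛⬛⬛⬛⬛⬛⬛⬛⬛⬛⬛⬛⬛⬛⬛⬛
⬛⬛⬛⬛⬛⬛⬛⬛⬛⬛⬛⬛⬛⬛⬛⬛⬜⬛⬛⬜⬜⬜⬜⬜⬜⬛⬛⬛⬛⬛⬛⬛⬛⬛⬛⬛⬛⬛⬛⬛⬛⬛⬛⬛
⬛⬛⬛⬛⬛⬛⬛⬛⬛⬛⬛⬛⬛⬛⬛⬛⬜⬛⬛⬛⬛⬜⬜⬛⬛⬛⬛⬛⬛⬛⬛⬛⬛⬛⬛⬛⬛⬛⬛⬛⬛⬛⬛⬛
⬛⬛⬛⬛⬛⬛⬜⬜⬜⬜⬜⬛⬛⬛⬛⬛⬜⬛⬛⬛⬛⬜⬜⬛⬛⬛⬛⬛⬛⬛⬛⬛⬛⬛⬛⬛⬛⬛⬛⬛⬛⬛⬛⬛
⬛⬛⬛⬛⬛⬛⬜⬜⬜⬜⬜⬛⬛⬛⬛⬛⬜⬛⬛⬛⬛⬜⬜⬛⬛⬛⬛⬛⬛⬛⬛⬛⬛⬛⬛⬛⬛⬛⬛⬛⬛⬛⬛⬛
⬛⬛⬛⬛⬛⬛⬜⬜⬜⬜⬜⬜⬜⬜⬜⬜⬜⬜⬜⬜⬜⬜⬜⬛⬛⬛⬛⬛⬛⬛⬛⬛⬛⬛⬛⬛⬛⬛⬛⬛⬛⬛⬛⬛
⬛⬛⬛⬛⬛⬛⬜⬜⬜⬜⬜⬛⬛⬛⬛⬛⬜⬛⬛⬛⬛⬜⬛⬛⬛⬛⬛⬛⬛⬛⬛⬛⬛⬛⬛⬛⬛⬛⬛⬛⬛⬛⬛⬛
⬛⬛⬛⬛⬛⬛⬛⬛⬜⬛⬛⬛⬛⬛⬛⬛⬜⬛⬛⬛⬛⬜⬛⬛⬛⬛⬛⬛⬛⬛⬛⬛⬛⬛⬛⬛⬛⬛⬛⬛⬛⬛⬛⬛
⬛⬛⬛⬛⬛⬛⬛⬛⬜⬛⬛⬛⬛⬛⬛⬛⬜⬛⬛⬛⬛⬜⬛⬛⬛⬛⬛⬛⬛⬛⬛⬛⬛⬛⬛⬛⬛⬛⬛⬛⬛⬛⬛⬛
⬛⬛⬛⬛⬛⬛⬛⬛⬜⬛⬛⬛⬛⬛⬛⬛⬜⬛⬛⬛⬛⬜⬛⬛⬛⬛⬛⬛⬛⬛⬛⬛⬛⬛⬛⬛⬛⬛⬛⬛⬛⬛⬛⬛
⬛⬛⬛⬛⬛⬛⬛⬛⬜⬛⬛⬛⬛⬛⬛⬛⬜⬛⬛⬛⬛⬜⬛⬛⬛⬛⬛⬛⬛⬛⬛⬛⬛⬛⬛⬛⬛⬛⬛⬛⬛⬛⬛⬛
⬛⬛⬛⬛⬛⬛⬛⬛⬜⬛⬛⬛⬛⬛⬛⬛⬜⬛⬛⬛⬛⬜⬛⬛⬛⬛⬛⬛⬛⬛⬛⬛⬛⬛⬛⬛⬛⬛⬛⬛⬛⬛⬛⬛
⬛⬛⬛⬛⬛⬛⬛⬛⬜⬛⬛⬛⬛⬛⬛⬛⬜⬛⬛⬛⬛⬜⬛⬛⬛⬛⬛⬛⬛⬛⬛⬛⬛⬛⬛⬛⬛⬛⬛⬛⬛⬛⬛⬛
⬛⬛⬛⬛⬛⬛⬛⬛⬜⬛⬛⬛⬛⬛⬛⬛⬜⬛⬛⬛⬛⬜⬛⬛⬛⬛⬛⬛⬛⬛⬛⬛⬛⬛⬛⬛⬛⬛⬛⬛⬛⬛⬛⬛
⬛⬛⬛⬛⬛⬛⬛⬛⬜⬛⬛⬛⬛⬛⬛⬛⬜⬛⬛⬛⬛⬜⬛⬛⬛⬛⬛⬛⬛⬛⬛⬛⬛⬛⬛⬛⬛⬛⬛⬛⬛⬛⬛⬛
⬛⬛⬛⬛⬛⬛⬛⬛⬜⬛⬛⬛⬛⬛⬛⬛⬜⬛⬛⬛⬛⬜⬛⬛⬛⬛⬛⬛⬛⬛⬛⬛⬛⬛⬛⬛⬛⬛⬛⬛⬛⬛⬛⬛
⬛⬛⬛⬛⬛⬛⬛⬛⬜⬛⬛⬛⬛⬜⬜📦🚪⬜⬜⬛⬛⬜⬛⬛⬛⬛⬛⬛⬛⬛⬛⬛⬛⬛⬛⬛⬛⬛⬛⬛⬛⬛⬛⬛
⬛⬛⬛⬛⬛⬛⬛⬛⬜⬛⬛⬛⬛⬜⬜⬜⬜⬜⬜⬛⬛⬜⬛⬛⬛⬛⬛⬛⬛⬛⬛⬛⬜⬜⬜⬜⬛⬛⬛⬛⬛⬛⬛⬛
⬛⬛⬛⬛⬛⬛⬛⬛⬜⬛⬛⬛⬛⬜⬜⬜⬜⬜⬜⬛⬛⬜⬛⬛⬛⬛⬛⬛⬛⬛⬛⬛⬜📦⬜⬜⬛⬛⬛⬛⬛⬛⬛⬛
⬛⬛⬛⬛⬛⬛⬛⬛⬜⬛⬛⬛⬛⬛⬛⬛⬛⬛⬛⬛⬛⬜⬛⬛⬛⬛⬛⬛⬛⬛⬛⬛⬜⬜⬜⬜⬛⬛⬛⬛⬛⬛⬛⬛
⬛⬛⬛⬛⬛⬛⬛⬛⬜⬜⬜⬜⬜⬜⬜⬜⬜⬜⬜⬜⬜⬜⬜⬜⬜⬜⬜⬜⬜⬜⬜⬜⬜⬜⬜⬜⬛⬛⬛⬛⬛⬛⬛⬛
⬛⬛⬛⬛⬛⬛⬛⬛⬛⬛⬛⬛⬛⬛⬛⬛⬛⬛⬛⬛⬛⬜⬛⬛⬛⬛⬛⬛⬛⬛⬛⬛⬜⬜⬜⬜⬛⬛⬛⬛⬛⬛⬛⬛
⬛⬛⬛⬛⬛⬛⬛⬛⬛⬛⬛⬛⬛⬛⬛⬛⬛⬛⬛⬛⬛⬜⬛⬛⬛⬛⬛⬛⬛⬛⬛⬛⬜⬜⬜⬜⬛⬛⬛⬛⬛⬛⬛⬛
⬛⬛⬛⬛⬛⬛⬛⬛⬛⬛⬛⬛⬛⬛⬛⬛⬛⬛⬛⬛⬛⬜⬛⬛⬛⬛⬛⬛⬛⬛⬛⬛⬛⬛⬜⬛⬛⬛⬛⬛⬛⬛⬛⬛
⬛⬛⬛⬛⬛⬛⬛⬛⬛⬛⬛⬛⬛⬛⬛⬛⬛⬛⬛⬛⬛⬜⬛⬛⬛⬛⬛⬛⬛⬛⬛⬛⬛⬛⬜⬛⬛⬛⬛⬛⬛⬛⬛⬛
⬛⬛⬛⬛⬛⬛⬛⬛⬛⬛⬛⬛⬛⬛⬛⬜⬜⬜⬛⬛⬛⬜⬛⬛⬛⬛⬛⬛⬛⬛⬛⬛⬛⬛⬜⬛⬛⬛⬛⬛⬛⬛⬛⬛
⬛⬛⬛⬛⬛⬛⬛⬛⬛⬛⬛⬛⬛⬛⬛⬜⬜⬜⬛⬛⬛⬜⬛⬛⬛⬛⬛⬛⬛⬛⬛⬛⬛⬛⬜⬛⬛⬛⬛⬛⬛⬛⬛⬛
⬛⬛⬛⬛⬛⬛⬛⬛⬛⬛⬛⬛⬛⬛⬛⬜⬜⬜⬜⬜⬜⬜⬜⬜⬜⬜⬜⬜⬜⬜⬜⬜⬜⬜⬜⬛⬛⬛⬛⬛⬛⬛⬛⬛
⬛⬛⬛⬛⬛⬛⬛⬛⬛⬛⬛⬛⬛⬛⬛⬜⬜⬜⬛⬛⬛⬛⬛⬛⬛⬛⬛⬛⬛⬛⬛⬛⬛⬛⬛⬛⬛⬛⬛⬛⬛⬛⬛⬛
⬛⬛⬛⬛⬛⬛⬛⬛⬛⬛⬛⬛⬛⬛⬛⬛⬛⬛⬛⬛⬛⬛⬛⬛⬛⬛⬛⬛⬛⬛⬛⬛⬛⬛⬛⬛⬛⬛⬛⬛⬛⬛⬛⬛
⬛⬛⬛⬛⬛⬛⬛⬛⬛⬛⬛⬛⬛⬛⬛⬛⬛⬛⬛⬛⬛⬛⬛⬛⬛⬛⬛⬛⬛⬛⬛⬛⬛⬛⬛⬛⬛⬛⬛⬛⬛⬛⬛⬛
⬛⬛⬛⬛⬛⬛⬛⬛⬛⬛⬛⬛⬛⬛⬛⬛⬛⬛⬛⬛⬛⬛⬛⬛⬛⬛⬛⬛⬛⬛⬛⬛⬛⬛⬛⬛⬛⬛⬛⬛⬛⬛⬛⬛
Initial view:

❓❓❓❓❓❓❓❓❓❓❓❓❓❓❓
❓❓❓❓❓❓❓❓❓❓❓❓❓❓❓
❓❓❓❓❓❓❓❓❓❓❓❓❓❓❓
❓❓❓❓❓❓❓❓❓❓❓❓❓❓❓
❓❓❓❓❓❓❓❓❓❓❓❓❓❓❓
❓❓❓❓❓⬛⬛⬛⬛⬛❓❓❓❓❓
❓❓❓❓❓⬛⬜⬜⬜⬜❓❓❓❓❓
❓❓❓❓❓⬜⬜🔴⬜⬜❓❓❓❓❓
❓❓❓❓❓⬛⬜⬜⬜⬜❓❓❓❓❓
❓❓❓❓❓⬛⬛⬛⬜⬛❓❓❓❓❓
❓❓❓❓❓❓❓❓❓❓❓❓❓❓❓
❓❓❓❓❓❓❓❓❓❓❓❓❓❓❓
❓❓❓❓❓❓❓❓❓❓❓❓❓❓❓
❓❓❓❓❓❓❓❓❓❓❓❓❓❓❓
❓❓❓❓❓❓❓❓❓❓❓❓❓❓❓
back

❓❓❓❓❓❓❓❓❓❓❓❓❓❓❓
❓❓❓❓❓❓❓❓❓❓❓❓❓❓❓
❓❓❓❓❓❓❓❓❓❓❓❓❓❓❓
❓❓❓❓❓❓❓❓❓❓❓❓❓❓❓
❓❓❓❓❓⬛⬛⬛⬛⬛❓❓❓❓❓
❓❓❓❓❓⬛⬜⬜⬜⬜❓❓❓❓❓
❓❓❓❓❓⬜⬜⬜⬜⬜❓❓❓❓❓
❓❓❓❓❓⬛⬜🔴⬜⬜❓❓❓❓❓
❓❓❓❓❓⬛⬛⬛⬜⬛❓❓❓❓❓
❓❓❓❓❓⬛⬛⬛⬜⬛❓❓❓❓❓
❓❓❓❓❓❓❓❓❓❓❓❓❓❓❓
❓❓❓❓❓❓❓❓❓❓❓❓❓❓❓
❓❓❓❓❓❓❓❓❓❓❓❓❓❓❓
❓❓❓❓❓❓❓❓❓❓❓❓❓❓❓
❓❓❓❓❓❓❓❓❓❓❓❓❓❓❓

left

❓❓❓❓❓❓❓❓❓❓❓❓❓❓❓
❓❓❓❓❓❓❓❓❓❓❓❓❓❓❓
❓❓❓❓❓❓❓❓❓❓❓❓❓❓❓
❓❓❓❓❓❓❓❓❓❓❓❓❓❓❓
❓❓❓❓❓❓⬛⬛⬛⬛⬛❓❓❓❓
❓❓❓❓❓⬛⬛⬜⬜⬜⬜❓❓❓❓
❓❓❓❓❓⬜⬜⬜⬜⬜⬜❓❓❓❓
❓❓❓❓❓⬛⬛🔴⬜⬜⬜❓❓❓❓
❓❓❓❓❓⬛⬛⬛⬛⬜⬛❓❓❓❓
❓❓❓❓❓⬛⬛⬛⬛⬜⬛❓❓❓❓
❓❓❓❓❓❓❓❓❓❓❓❓❓❓❓
❓❓❓❓❓❓❓❓❓❓❓❓❓❓❓
❓❓❓❓❓❓❓❓❓❓❓❓❓❓❓
❓❓❓❓❓❓❓❓❓❓❓❓❓❓❓
❓❓❓❓❓❓❓❓❓❓❓❓❓❓❓

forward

❓❓❓❓❓❓❓❓❓❓❓❓❓❓❓
❓❓❓❓❓❓❓❓❓❓❓❓❓❓❓
❓❓❓❓❓❓❓❓❓❓❓❓❓❓❓
❓❓❓❓❓❓❓❓❓❓❓❓❓❓❓
❓❓❓❓❓❓❓❓❓❓❓❓❓❓❓
❓❓❓❓❓⬛⬛⬛⬛⬛⬛❓❓❓❓
❓❓❓❓❓⬛⬛⬜⬜⬜⬜❓❓❓❓
❓❓❓❓❓⬜⬜🔴⬜⬜⬜❓❓❓❓
❓❓❓❓❓⬛⬛⬜⬜⬜⬜❓❓❓❓
❓❓❓❓❓⬛⬛⬛⬛⬜⬛❓❓❓❓
❓❓❓❓❓⬛⬛⬛⬛⬜⬛❓❓❓❓
❓❓❓❓❓❓❓❓❓❓❓❓❓❓❓
❓❓❓❓❓❓❓❓❓❓❓❓❓❓❓
❓❓❓❓❓❓❓❓❓❓❓❓❓❓❓
❓❓❓❓❓❓❓❓❓❓❓❓❓❓❓

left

❓❓❓❓❓❓❓❓❓❓❓❓❓❓❓
❓❓❓❓❓❓❓❓❓❓❓❓❓❓❓
❓❓❓❓❓❓❓❓❓❓❓❓❓❓❓
❓❓❓❓❓❓❓❓❓❓❓❓❓❓❓
❓❓❓❓❓❓❓❓❓❓❓❓❓❓❓
❓❓❓❓❓⬛⬛⬛⬛⬛⬛⬛❓❓❓
❓❓❓❓❓⬛⬛⬛⬜⬜⬜⬜❓❓❓
❓❓❓❓❓⬜⬜🔴⬜⬜⬜⬜❓❓❓
❓❓❓❓❓⬜⬛⬛⬜⬜⬜⬜❓❓❓
❓❓❓❓❓⬜⬛⬛⬛⬛⬜⬛❓❓❓
❓❓❓❓❓❓⬛⬛⬛⬛⬜⬛❓❓❓
❓❓❓❓❓❓❓❓❓❓❓❓❓❓❓
❓❓❓❓❓❓❓❓❓❓❓❓❓❓❓
❓❓❓❓❓❓❓❓❓❓❓❓❓❓❓
❓❓❓❓❓❓❓❓❓❓❓❓❓❓❓

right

❓❓❓❓❓❓❓❓❓❓❓❓❓❓❓
❓❓❓❓❓❓❓❓❓❓❓❓❓❓❓
❓❓❓❓❓❓❓❓❓❓❓❓❓❓❓
❓❓❓❓❓❓❓❓❓❓❓❓❓❓❓
❓❓❓❓❓❓❓❓❓❓❓❓❓❓❓
❓❓❓❓⬛⬛⬛⬛⬛⬛⬛❓❓❓❓
❓❓❓❓⬛⬛⬛⬜⬜⬜⬜❓❓❓❓
❓❓❓❓⬜⬜⬜🔴⬜⬜⬜❓❓❓❓
❓❓❓❓⬜⬛⬛⬜⬜⬜⬜❓❓❓❓
❓❓❓❓⬜⬛⬛⬛⬛⬜⬛❓❓❓❓
❓❓❓❓❓⬛⬛⬛⬛⬜⬛❓❓❓❓
❓❓❓❓❓❓❓❓❓❓❓❓❓❓❓
❓❓❓❓❓❓❓❓❓❓❓❓❓❓❓
❓❓❓❓❓❓❓❓❓❓❓❓❓❓❓
❓❓❓❓❓❓❓❓❓❓❓❓❓❓❓

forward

❓❓❓❓❓❓❓❓❓❓❓❓❓❓❓
❓❓❓❓❓❓❓❓❓❓❓❓❓❓❓
❓❓❓❓❓❓❓❓❓❓❓❓❓❓❓
❓❓❓❓❓❓❓❓❓❓❓❓❓❓❓
❓❓❓❓❓❓❓❓❓❓❓❓❓❓❓
❓❓❓❓❓⬛⬛⬛⬛⬛❓❓❓❓❓
❓❓❓❓⬛⬛⬛⬛⬛⬛⬛❓❓❓❓
❓❓❓❓⬛⬛⬛🔴⬜⬜⬜❓❓❓❓
❓❓❓❓⬜⬜⬜⬜⬜⬜⬜❓❓❓❓
❓❓❓❓⬜⬛⬛⬜⬜⬜⬜❓❓❓❓
❓❓❓❓⬜⬛⬛⬛⬛⬜⬛❓❓❓❓
❓❓❓❓❓⬛⬛⬛⬛⬜⬛❓❓❓❓
❓❓❓❓❓❓❓❓❓❓❓❓❓❓❓
❓❓❓❓❓❓❓❓❓❓❓❓❓❓❓
❓❓❓❓❓❓❓❓❓❓❓❓❓❓❓

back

❓❓❓❓❓❓❓❓❓❓❓❓❓❓❓
❓❓❓❓❓❓❓❓❓❓❓❓❓❓❓
❓❓❓❓❓❓❓❓❓❓❓❓❓❓❓
❓❓❓❓❓❓❓❓❓❓❓❓❓❓❓
❓❓❓❓❓⬛⬛⬛⬛⬛❓❓❓❓❓
❓❓❓❓⬛⬛⬛⬛⬛⬛⬛❓❓❓❓
❓❓❓❓⬛⬛⬛⬜⬜⬜⬜❓❓❓❓
❓❓❓❓⬜⬜⬜🔴⬜⬜⬜❓❓❓❓
❓❓❓❓⬜⬛⬛⬜⬜⬜⬜❓❓❓❓
❓❓❓❓⬜⬛⬛⬛⬛⬜⬛❓❓❓❓
❓❓❓❓❓⬛⬛⬛⬛⬜⬛❓❓❓❓
❓❓❓❓❓❓❓❓❓❓❓❓❓❓❓
❓❓❓❓❓❓❓❓❓❓❓❓❓❓❓
❓❓❓❓❓❓❓❓❓❓❓❓❓❓❓
❓❓❓❓❓❓❓❓❓❓❓❓❓❓❓

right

❓❓❓❓❓❓❓❓❓❓❓❓❓❓❓
❓❓❓❓❓❓❓❓❓❓❓❓❓❓❓
❓❓❓❓❓❓❓❓❓❓❓❓❓❓❓
❓❓❓❓❓❓❓❓❓❓❓❓❓❓❓
❓❓❓❓⬛⬛⬛⬛⬛❓❓❓❓❓❓
❓❓❓⬛⬛⬛⬛⬛⬛⬛❓❓❓❓❓
❓❓❓⬛⬛⬛⬜⬜⬜⬜❓❓❓❓❓
❓❓❓⬜⬜⬜⬜🔴⬜⬜❓❓❓❓❓
❓❓❓⬜⬛⬛⬜⬜⬜⬜❓❓❓❓❓
❓❓❓⬜⬛⬛⬛⬛⬜⬛❓❓❓❓❓
❓❓❓❓⬛⬛⬛⬛⬜⬛❓❓❓❓❓
❓❓❓❓❓❓❓❓❓❓❓❓❓❓❓
❓❓❓❓❓❓❓❓❓❓❓❓❓❓❓
❓❓❓❓❓❓❓❓❓❓❓❓❓❓❓
❓❓❓❓❓❓❓❓❓❓❓❓❓❓❓

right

❓❓❓❓❓❓❓❓❓❓❓❓❓❓❓
❓❓❓❓❓❓❓❓❓❓❓❓❓❓❓
❓❓❓❓❓❓❓❓❓❓❓❓❓❓❓
❓❓❓❓❓❓❓❓❓❓❓❓❓❓❓
❓❓❓⬛⬛⬛⬛⬛❓❓❓❓❓❓❓
❓❓⬛⬛⬛⬛⬛⬛⬛⬛❓❓❓❓❓
❓❓⬛⬛⬛⬜⬜⬜⬜⬛❓❓❓❓❓
❓❓⬜⬜⬜⬜⬜🔴⬜⬛❓❓❓❓❓
❓❓⬜⬛⬛⬜⬜⬜⬜⬛❓❓❓❓❓
❓❓⬜⬛⬛⬛⬛⬜⬛⬛❓❓❓❓❓
❓❓❓⬛⬛⬛⬛⬜⬛❓❓❓❓❓❓
❓❓❓❓❓❓❓❓❓❓❓❓❓❓❓
❓❓❓❓❓❓❓❓❓❓❓❓❓❓❓
❓❓❓❓❓❓❓❓❓❓❓❓❓❓❓
❓❓❓❓❓❓❓❓❓❓❓❓❓❓❓

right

❓❓❓❓❓❓❓❓❓❓❓❓❓❓❓
❓❓❓❓❓❓❓❓❓❓❓❓❓❓❓
❓❓❓❓❓❓❓❓❓❓❓❓❓❓❓
❓❓❓❓❓❓❓❓❓❓❓❓❓❓❓
❓❓⬛⬛⬛⬛⬛❓❓❓❓❓❓❓❓
❓⬛⬛⬛⬛⬛⬛⬛⬛⬛❓❓❓❓❓
❓⬛⬛⬛⬜⬜⬜⬜⬛⬛❓❓❓❓❓
❓⬜⬜⬜⬜⬜⬜🔴⬛⬛❓❓❓❓❓
❓⬜⬛⬛⬜⬜⬜⬜⬛⬛❓❓❓❓❓
❓⬜⬛⬛⬛⬛⬜⬛⬛⬛❓❓❓❓❓
❓❓⬛⬛⬛⬛⬜⬛❓❓❓❓❓❓❓
❓❓❓❓❓❓❓❓❓❓❓❓❓❓❓
❓❓❓❓❓❓❓❓❓❓❓❓❓❓❓
❓❓❓❓❓❓❓❓❓❓❓❓❓❓❓
❓❓❓❓❓❓❓❓❓❓❓❓❓❓❓

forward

❓❓❓❓❓❓❓❓❓❓❓❓❓❓❓
❓❓❓❓❓❓❓❓❓❓❓❓❓❓❓
❓❓❓❓❓❓❓❓❓❓❓❓❓❓❓
❓❓❓❓❓❓❓❓❓❓❓❓❓❓❓
❓❓❓❓❓❓❓❓❓❓❓❓❓❓❓
❓❓⬛⬛⬛⬛⬛⬛⬛⬛❓❓❓❓❓
❓⬛⬛⬛⬛⬛⬛⬛⬛⬛❓❓❓❓❓
❓⬛⬛⬛⬜⬜⬜🔴⬛⬛❓❓❓❓❓
❓⬜⬜⬜⬜⬜⬜⬜⬛⬛❓❓❓❓❓
❓⬜⬛⬛⬜⬜⬜⬜⬛⬛❓❓❓❓❓
❓⬜⬛⬛⬛⬛⬜⬛⬛⬛❓❓❓❓❓
❓❓⬛⬛⬛⬛⬜⬛❓❓❓❓❓❓❓
❓❓❓❓❓❓❓❓❓❓❓❓❓❓❓
❓❓❓❓❓❓❓❓❓❓❓❓❓❓❓
❓❓❓❓❓❓❓❓❓❓❓❓❓❓❓

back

❓❓❓❓❓❓❓❓❓❓❓❓❓❓❓
❓❓❓❓❓❓❓❓❓❓❓❓❓❓❓
❓❓❓❓❓❓❓❓❓❓❓❓❓❓❓
❓❓❓❓❓❓❓❓❓❓❓❓❓❓❓
❓❓⬛⬛⬛⬛⬛⬛⬛⬛❓❓❓❓❓
❓⬛⬛⬛⬛⬛⬛⬛⬛⬛❓❓❓❓❓
❓⬛⬛⬛⬜⬜⬜⬜⬛⬛❓❓❓❓❓
❓⬜⬜⬜⬜⬜⬜🔴⬛⬛❓❓❓❓❓
❓⬜⬛⬛⬜⬜⬜⬜⬛⬛❓❓❓❓❓
❓⬜⬛⬛⬛⬛⬜⬛⬛⬛❓❓❓❓❓
❓❓⬛⬛⬛⬛⬜⬛❓❓❓❓❓❓❓
❓❓❓❓❓❓❓❓❓❓❓❓❓❓❓
❓❓❓❓❓❓❓❓❓❓❓❓❓❓❓
❓❓❓❓❓❓❓❓❓❓❓❓❓❓❓
❓❓❓❓❓❓❓❓❓❓❓❓❓❓❓

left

❓❓❓❓❓❓❓❓❓❓❓❓❓❓❓
❓❓❓❓❓❓❓❓❓❓❓❓❓❓❓
❓❓❓❓❓❓❓❓❓❓❓❓❓❓❓
❓❓❓❓❓❓❓❓❓❓❓❓❓❓❓
❓❓❓⬛⬛⬛⬛⬛⬛⬛⬛❓❓❓❓
❓❓⬛⬛⬛⬛⬛⬛⬛⬛⬛❓❓❓❓
❓❓⬛⬛⬛⬜⬜⬜⬜⬛⬛❓❓❓❓
❓❓⬜⬜⬜⬜⬜🔴⬜⬛⬛❓❓❓❓
❓❓⬜⬛⬛⬜⬜⬜⬜⬛⬛❓❓❓❓
❓❓⬜⬛⬛⬛⬛⬜⬛⬛⬛❓❓❓❓
❓❓❓⬛⬛⬛⬛⬜⬛❓❓❓❓❓❓
❓❓❓❓❓❓❓❓❓❓❓❓❓❓❓
❓❓❓❓❓❓❓❓❓❓❓❓❓❓❓
❓❓❓❓❓❓❓❓❓❓❓❓❓❓❓
❓❓❓❓❓❓❓❓❓❓❓❓❓❓❓

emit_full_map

❓⬛⬛⬛⬛⬛⬛⬛⬛
⬛⬛⬛⬛⬛⬛⬛⬛⬛
⬛⬛⬛⬜⬜⬜⬜⬛⬛
⬜⬜⬜⬜⬜🔴⬜⬛⬛
⬜⬛⬛⬜⬜⬜⬜⬛⬛
⬜⬛⬛⬛⬛⬜⬛⬛⬛
❓⬛⬛⬛⬛⬜⬛❓❓
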